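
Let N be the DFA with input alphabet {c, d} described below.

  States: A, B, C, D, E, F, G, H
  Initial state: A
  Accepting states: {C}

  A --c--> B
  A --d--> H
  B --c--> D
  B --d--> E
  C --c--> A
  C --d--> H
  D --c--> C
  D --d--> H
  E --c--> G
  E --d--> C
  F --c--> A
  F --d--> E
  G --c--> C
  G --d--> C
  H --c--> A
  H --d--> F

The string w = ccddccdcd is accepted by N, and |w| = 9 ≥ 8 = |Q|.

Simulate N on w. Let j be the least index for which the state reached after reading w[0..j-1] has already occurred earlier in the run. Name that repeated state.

Run of N on w = c c d d c c d c d:
  step 0: A  (start)
  step 1: B  (read c: A→B)
  step 2: D  (read c: B→D)
  step 3: H  (read d: D→H)
  step 4: F  (read d: H→F)
  step 5: A  (read c: F→A)   ← first repeat (A seen earlier)
  step 6: B  (read c: A→B)
  step 7: E  (read d: B→E)
  step 8: G  (read c: E→G)
  step 9: C  (read d: G→C)

The earliest repeat is at step j = 5: N is in A, which it already visited at step i = 0.
Pumping length from the standard proof: p = 8 (the number of states). The repeated state found above gives |xy| = j ≤ 8 and |y| = j − i ≥ 1.

A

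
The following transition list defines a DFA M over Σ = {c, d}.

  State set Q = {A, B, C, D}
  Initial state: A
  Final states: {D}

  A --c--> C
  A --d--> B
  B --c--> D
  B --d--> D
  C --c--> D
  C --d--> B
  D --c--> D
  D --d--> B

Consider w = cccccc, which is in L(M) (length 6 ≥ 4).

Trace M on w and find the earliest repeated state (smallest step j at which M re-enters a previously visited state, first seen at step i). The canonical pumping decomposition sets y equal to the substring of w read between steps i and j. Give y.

Run of M on w = c c c c c c:
  step 0: A  (start)
  step 1: C  (read c: A→C)
  step 2: D  (read c: C→D)
  step 3: D  (read c: D→D)   ← first repeat (D seen earlier)
  step 4: D  (read c: D→D)
  step 5: D  (read c: D→D)
  step 6: D  (read c: D→D)

So i = 2, j = 3, giving x = w[0:2] = cc, y = w[2:3] = c, z = w[3:6] = ccc.
Check: |xy| = 3 ≤ 4 and |y| = 1 ≥ 1. Reading y takes M from D back to D, so every xyⁱz is accepted.

c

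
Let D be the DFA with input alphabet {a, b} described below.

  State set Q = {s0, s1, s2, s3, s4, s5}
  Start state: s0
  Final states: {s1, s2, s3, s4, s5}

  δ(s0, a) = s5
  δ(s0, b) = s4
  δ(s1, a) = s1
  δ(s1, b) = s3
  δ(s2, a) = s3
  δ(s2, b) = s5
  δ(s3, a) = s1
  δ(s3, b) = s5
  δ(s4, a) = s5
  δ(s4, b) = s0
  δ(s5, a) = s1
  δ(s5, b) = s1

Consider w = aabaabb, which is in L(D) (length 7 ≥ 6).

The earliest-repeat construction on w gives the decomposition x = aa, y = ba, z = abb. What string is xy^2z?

aababaabb

xy^2z = aa·ba·ba·abb = aababaabb.
Reading y = ba takes D from s1 back to s1, so after x·y·y the machine is still in s1, and z then leads to the accepting state s5. Hence aababaabb ∈ L(D).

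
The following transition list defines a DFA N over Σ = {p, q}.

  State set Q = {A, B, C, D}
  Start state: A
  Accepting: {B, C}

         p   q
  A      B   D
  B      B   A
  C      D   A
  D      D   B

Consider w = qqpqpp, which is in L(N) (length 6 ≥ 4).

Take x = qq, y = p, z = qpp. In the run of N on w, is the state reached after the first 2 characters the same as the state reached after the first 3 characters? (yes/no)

yes

Run of N on the first 3 characters of w = q q p:
  step 0: A  (start)
  step 1: D  (read q: A→D)
  step 2: B  (read q: D→B)
  step 3: B  (read p: B→B)

After x (step 2): B. After xy (step 3): B.
They match, so y = p drives N around a cycle from B back to itself; pumping y any number of times keeps N in B before reading z, and xyⁱz ∈ L(N) for every i ≥ 0.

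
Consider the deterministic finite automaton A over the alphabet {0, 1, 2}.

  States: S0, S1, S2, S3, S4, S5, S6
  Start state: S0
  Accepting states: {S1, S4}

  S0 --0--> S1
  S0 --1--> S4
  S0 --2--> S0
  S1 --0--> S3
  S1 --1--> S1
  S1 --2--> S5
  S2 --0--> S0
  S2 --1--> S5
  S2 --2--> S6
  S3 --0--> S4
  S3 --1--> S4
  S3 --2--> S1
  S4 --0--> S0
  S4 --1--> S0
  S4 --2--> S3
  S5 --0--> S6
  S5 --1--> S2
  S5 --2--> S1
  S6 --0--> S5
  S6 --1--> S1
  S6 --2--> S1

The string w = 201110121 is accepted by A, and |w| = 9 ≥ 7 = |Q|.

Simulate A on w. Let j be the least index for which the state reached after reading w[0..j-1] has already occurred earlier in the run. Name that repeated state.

S0

Run of A on w = 2 0 1 1 1 0 1 2 1:
  step 0: S0  (start)
  step 1: S0  (read 2: S0→S0)   ← first repeat (S0 seen earlier)
  step 2: S1  (read 0: S0→S1)
  step 3: S1  (read 1: S1→S1)
  step 4: S1  (read 1: S1→S1)
  step 5: S1  (read 1: S1→S1)
  step 6: S3  (read 0: S1→S3)
  step 7: S4  (read 1: S3→S4)
  step 8: S3  (read 2: S4→S3)
  step 9: S4  (read 1: S3→S4)

The earliest repeat is at step j = 1: A is in S0, which it already visited at step i = 0.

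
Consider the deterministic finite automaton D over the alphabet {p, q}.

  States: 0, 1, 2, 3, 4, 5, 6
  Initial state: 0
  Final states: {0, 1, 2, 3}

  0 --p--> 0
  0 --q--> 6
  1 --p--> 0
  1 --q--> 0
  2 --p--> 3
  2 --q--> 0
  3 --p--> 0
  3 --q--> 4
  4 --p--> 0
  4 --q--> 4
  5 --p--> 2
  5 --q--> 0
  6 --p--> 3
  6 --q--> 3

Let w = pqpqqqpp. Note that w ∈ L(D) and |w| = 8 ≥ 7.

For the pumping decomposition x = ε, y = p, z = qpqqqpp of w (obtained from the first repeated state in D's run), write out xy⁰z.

xy⁰z = xz = ε·qpqqqpp = qpqqqpp.
Reading y = p takes D from 0 back to 0, so after x the machine is still in 0, and z then leads to the accepting state 0. Hence qpqqqpp ∈ L(D).

qpqqqpp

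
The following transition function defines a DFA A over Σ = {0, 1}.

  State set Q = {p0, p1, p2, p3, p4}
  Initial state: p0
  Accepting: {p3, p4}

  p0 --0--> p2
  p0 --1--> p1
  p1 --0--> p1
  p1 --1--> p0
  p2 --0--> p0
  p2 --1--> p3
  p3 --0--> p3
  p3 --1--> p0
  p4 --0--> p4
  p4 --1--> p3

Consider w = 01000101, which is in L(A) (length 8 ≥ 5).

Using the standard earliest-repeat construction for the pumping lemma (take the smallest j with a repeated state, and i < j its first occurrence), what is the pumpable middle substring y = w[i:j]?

0

Run of A on w = 0 1 0 0 0 1 0 1:
  step 0: p0  (start)
  step 1: p2  (read 0: p0→p2)
  step 2: p3  (read 1: p2→p3)
  step 3: p3  (read 0: p3→p3)   ← first repeat (p3 seen earlier)
  step 4: p3  (read 0: p3→p3)
  step 5: p3  (read 0: p3→p3)
  step 6: p0  (read 1: p3→p0)
  step 7: p2  (read 0: p0→p2)
  step 8: p3  (read 1: p2→p3)

So i = 2, j = 3, giving x = w[0:2] = 01, y = w[2:3] = 0, z = w[3:8] = 00101.
Check: |xy| = 3 ≤ 5 and |y| = 1 ≥ 1. Reading y takes A from p3 back to p3, so every xyⁱz is accepted.
The DFA has 5 states, so the proof of the pumping lemma guarantees a repeated state among the first 5+1 visited; the segment between the two visits is the pumpable y.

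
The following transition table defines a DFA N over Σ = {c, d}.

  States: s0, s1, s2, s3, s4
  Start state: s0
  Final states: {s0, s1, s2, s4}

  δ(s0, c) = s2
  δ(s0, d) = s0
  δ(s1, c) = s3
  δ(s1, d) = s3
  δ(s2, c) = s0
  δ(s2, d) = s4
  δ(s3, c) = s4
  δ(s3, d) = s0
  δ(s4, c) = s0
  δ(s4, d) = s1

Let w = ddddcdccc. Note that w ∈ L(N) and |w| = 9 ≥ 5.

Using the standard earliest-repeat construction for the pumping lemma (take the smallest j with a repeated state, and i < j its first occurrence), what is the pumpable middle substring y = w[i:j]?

State sequence: s0 -d-> s0 -d-> s0 -d-> s0 -d-> s0 -c-> s2 -d-> s4 -c-> s0 -c-> s2 -c-> s0
First repeat at step 1: s0 was already visited.

So i = 0, j = 1, giving x = w[0:0] = ε, y = w[0:1] = d, z = w[1:9] = dddcdccc.
Check: |xy| = 1 ≤ 5 and |y| = 1 ≥ 1. Reading y takes N from s0 back to s0, so every xyⁱz is accepted.

d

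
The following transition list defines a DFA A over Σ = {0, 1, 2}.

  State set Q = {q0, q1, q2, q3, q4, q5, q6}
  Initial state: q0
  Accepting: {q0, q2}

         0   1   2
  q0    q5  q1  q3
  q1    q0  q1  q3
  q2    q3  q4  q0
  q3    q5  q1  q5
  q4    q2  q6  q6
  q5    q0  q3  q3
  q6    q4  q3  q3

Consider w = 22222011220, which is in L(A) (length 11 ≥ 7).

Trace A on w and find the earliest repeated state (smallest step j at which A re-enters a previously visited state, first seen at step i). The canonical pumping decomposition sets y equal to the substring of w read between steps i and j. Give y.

State sequence: q0 -2-> q3 -2-> q5 -2-> q3 -2-> q5 -2-> q3 -0-> q5 -1-> q3 -1-> q1 -2-> q3 -2-> q5 -0-> q0
First repeat at step 3: q3 was already visited.

So i = 1, j = 3, giving x = w[0:1] = 2, y = w[1:3] = 22, z = w[3:11] = 22011220.
Check: |xy| = 3 ≤ 7 and |y| = 2 ≥ 1. Reading y takes A from q3 back to q3, so every xyⁱz is accepted.

22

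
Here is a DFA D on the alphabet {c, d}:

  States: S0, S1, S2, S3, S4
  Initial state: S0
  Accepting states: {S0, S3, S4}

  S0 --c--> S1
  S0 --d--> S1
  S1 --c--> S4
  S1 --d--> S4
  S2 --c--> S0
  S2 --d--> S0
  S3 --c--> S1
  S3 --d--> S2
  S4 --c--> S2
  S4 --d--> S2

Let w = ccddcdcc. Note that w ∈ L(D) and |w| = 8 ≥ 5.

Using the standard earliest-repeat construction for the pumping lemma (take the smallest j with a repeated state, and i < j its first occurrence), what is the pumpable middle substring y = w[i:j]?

State sequence: S0 -c-> S1 -c-> S4 -d-> S2 -d-> S0 -c-> S1 -d-> S4 -c-> S2 -c-> S0
First repeat at step 4: S0 was already visited.

So i = 0, j = 4, giving x = w[0:0] = ε, y = w[0:4] = ccdd, z = w[4:8] = cdcc.
Check: |xy| = 4 ≤ 5 and |y| = 4 ≥ 1. Reading y takes D from S0 back to S0, so every xyⁱz is accepted.

ccdd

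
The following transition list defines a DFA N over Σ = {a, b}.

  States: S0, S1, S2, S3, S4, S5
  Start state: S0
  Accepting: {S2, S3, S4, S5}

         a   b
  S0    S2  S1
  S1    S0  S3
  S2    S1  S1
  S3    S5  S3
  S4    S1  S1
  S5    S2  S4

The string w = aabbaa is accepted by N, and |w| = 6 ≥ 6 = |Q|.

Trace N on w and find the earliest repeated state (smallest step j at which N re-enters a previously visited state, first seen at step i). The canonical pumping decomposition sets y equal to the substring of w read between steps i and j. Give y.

b

State sequence: S0 -a-> S2 -a-> S1 -b-> S3 -b-> S3 -a-> S5 -a-> S2
First repeat at step 4: S3 was already visited.

So i = 3, j = 4, giving x = w[0:3] = aab, y = w[3:4] = b, z = w[4:6] = aa.
Check: |xy| = 4 ≤ 6 and |y| = 1 ≥ 1. Reading y takes N from S3 back to S3, so every xyⁱz is accepted.
Pumping length from the standard proof: p = 6 (the number of states). The repeated state found above gives |xy| = j ≤ 6 and |y| = j − i ≥ 1.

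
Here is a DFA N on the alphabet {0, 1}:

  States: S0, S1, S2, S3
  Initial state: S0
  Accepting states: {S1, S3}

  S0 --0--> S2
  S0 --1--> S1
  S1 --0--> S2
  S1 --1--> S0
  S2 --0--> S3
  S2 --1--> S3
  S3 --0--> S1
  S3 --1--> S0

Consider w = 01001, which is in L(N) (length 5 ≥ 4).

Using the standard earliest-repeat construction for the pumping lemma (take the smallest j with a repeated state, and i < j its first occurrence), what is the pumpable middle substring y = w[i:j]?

State sequence: S0 -0-> S2 -1-> S3 -0-> S1 -0-> S2 -1-> S3
First repeat at step 4: S2 was already visited.

So i = 1, j = 4, giving x = w[0:1] = 0, y = w[1:4] = 100, z = w[4:5] = 1.
Check: |xy| = 4 ≤ 4 and |y| = 3 ≥ 1. Reading y takes N from S2 back to S2, so every xyⁱz is accepted.

100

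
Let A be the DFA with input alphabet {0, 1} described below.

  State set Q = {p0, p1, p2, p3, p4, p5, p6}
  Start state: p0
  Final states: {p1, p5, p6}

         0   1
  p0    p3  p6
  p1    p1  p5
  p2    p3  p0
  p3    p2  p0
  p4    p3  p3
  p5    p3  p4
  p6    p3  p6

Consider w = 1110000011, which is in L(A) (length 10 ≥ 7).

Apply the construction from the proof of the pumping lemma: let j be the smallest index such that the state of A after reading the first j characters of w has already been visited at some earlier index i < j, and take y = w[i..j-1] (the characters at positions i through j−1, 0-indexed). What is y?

1

Run of A on w = 1 1 1 0 0 0 0 0 1 1:
  step 0: p0  (start)
  step 1: p6  (read 1: p0→p6)
  step 2: p6  (read 1: p6→p6)   ← first repeat (p6 seen earlier)
  step 3: p6  (read 1: p6→p6)
  step 4: p3  (read 0: p6→p3)
  step 5: p2  (read 0: p3→p2)
  step 6: p3  (read 0: p2→p3)
  step 7: p2  (read 0: p3→p2)
  step 8: p3  (read 0: p2→p3)
  step 9: p0  (read 1: p3→p0)
  step 10: p6  (read 1: p0→p6)

So i = 1, j = 2, giving x = w[0:1] = 1, y = w[1:2] = 1, z = w[2:10] = 10000011.
Check: |xy| = 2 ≤ 7 and |y| = 1 ≥ 1. Reading y takes A from p6 back to p6, so every xyⁱz is accepted.
With |Q| = 7, pigeonhole forces a state repeat no later than step 7; the substring read between the first and second visits to that state can be pumped.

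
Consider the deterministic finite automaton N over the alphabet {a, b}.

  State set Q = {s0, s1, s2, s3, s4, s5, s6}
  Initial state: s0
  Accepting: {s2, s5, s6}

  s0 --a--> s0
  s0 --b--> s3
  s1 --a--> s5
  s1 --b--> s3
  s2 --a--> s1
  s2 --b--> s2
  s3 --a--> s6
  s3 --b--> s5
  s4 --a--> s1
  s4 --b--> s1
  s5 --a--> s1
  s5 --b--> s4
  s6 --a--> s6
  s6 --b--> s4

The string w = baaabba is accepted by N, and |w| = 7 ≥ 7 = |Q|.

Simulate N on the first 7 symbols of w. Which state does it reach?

Run of N on the first 7 characters of w = b a a a b b a:
  step 0: s0  (start)
  step 1: s3  (read b: s0→s3)
  step 2: s6  (read a: s3→s6)
  step 3: s6  (read a: s6→s6)
  step 4: s6  (read a: s6→s6)
  step 5: s4  (read b: s6→s4)
  step 6: s1  (read b: s4→s1)
  step 7: s5  (read a: s1→s5)

After reading 7 characters, N is in state s5.
(This kind of state-tracing is the core of the pumping-lemma construction: with 7 states, pigeonhole forces a repeat within the first 7 steps.)

s5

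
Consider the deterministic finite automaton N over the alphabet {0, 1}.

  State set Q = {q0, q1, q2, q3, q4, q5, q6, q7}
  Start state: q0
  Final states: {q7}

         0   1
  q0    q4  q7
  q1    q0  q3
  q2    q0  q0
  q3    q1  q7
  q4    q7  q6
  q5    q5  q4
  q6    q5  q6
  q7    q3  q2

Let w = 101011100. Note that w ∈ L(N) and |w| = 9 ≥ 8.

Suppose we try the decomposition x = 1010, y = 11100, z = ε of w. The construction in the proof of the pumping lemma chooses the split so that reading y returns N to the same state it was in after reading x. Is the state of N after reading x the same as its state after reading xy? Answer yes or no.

no

Run of N on the first 9 characters of w = 1 0 1 0 1 1 1 0 0:
  step 0: q0  (start)
  step 1: q7  (read 1: q0→q7)
  step 2: q3  (read 0: q7→q3)
  step 3: q7  (read 1: q3→q7)
  step 4: q3  (read 0: q7→q3)
  step 5: q7  (read 1: q3→q7)
  step 6: q2  (read 1: q7→q2)
  step 7: q0  (read 1: q2→q0)
  step 8: q4  (read 0: q0→q4)
  step 9: q7  (read 0: q4→q7)

After x (step 4): q3. After xy (step 9): q7.
They differ (q3 ≠ q7), so y is not a cycle from the state after x; this split is not the one the pumping-lemma construction produces, and pumping y need not keep the string in L(N).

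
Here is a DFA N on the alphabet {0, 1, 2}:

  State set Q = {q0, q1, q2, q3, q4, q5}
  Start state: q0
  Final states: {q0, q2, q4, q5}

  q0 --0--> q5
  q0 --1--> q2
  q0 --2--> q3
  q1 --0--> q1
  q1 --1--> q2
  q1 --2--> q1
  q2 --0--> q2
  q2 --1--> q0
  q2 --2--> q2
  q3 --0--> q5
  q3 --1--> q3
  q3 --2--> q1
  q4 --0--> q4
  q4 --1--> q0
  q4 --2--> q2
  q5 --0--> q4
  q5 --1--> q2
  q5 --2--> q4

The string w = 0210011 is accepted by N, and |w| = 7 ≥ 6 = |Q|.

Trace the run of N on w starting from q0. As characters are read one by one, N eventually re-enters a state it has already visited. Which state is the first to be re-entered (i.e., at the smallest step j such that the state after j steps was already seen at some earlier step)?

q0

State sequence: q0 -0-> q5 -2-> q4 -1-> q0 -0-> q5 -0-> q4 -1-> q0 -1-> q2
First repeat at step 3: q0 was already visited.

The earliest repeat is at step j = 3: N is in q0, which it already visited at step i = 0.
Pumping length from the standard proof: p = 6 (the number of states). The repeated state found above gives |xy| = j ≤ 6 and |y| = j − i ≥ 1.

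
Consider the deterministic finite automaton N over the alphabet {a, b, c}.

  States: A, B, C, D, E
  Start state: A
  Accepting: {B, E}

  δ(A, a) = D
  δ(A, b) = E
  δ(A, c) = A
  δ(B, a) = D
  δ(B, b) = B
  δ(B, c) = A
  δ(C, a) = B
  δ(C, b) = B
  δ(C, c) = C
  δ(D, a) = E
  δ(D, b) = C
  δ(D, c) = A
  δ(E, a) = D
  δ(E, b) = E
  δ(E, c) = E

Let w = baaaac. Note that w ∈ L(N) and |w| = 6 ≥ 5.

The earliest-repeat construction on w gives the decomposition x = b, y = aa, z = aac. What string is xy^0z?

xy⁰z = xz = b·aac = baac.
Reading y = aa takes N from E back to E, so after x the machine is still in E, and z then leads to the accepting state E. Hence baac ∈ L(N).

baac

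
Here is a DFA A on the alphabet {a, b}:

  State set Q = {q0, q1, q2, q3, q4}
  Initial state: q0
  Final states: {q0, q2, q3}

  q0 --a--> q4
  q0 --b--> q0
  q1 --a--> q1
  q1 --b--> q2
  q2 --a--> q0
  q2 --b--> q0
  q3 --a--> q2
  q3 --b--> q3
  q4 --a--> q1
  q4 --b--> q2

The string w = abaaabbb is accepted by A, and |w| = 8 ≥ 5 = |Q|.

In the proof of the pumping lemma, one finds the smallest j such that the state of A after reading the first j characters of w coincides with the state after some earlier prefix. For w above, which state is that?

Run of A on w = a b a a a b b b:
  step 0: q0  (start)
  step 1: q4  (read a: q0→q4)
  step 2: q2  (read b: q4→q2)
  step 3: q0  (read a: q2→q0)   ← first repeat (q0 seen earlier)
  step 4: q4  (read a: q0→q4)
  step 5: q1  (read a: q4→q1)
  step 6: q2  (read b: q1→q2)
  step 7: q0  (read b: q2→q0)
  step 8: q0  (read b: q0→q0)

The earliest repeat is at step j = 3: A is in q0, which it already visited at step i = 0.
The DFA has 5 states, so the proof of the pumping lemma guarantees a repeated state among the first 5+1 visited; the segment between the two visits is the pumpable y.

q0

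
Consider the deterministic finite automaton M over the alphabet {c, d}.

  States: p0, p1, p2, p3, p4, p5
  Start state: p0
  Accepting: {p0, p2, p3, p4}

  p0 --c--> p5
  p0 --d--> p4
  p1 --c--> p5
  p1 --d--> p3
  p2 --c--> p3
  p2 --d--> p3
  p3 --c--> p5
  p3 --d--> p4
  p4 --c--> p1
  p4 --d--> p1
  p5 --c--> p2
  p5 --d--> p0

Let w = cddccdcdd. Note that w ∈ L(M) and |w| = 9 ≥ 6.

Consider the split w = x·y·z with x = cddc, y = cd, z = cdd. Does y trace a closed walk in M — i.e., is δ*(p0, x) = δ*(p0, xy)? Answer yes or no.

Run of M on the first 6 characters of w = c d d c c d:
  step 0: p0  (start)
  step 1: p5  (read c: p0→p5)
  step 2: p0  (read d: p5→p0)
  step 3: p4  (read d: p0→p4)
  step 4: p1  (read c: p4→p1)
  step 5: p5  (read c: p1→p5)
  step 6: p0  (read d: p5→p0)

After x (step 4): p1. After xy (step 6): p0.
They differ (p1 ≠ p0), so y is not a cycle from the state after x; this split is not the one the pumping-lemma construction produces, and pumping y need not keep the string in L(M).

no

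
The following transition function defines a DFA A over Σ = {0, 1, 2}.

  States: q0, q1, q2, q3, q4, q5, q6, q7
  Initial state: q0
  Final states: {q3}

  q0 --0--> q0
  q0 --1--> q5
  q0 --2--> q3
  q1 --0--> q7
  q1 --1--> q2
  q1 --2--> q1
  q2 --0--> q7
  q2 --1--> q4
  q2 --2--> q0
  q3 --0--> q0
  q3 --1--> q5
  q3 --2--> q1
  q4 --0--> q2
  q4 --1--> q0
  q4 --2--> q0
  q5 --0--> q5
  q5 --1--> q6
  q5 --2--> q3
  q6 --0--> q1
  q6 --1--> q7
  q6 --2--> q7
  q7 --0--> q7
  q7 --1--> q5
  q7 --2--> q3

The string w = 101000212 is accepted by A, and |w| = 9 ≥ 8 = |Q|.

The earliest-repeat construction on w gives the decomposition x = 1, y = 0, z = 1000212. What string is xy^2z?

xy^2z = 1·0·0·1000212 = 1001000212.
Reading y = 0 takes A from q5 back to q5, so after x·y·y the machine is still in q5, and z then leads to the accepting state q3. Hence 1001000212 ∈ L(A).

1001000212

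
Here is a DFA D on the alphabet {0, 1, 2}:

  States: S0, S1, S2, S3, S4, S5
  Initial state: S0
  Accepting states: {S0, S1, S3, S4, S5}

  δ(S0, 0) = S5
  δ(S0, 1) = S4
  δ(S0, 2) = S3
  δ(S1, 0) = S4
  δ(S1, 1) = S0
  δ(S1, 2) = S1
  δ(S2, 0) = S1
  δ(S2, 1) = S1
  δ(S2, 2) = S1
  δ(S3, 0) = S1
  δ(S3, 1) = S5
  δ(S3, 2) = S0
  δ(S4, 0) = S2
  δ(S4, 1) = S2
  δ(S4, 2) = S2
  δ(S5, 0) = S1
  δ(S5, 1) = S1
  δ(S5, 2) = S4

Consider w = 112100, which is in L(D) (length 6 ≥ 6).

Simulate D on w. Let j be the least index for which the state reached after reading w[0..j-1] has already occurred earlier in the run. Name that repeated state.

S0

State sequence: S0 -1-> S4 -1-> S2 -2-> S1 -1-> S0 -0-> S5 -0-> S1
First repeat at step 4: S0 was already visited.

The earliest repeat is at step j = 4: D is in S0, which it already visited at step i = 0.
The DFA has 6 states, so the proof of the pumping lemma guarantees a repeated state among the first 6+1 visited; the segment between the two visits is the pumpable y.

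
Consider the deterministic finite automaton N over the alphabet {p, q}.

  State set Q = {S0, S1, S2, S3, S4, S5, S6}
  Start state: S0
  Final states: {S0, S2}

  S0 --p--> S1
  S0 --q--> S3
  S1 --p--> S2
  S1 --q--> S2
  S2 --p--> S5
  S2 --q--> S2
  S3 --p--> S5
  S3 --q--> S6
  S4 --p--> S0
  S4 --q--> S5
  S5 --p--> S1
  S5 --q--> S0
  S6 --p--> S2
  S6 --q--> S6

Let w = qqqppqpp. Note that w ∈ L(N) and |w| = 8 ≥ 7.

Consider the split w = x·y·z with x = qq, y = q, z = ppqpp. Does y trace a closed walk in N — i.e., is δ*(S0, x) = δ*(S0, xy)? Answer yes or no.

yes

Run of N on the first 3 characters of w = q q q:
  step 0: S0  (start)
  step 1: S3  (read q: S0→S3)
  step 2: S6  (read q: S3→S6)
  step 3: S6  (read q: S6→S6)

After x (step 2): S6. After xy (step 3): S6.
They match, so y = q drives N around a cycle from S6 back to itself; pumping y any number of times keeps N in S6 before reading z, and xyⁱz ∈ L(N) for every i ≥ 0.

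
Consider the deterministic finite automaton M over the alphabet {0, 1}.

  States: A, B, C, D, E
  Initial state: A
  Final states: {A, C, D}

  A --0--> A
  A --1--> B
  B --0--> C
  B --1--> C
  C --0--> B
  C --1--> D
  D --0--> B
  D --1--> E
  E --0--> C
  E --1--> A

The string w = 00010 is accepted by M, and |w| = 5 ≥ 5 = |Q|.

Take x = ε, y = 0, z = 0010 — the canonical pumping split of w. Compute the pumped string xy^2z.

xy^2z = ε·0·0·0010 = 000010.
Reading y = 0 takes M from A back to A, so after x·y·y the machine is still in A, and z then leads to the accepting state C. Hence 000010 ∈ L(M).

000010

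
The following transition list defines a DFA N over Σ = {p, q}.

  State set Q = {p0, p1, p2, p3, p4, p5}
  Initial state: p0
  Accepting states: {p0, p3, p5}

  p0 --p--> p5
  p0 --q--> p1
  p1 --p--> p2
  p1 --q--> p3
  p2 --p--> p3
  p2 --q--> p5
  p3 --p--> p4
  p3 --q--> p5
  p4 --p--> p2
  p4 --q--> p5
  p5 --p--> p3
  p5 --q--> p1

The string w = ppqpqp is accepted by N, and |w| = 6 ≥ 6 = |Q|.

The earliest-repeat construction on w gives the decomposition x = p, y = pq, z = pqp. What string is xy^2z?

xy^2z = p·pq·pq·pqp = ppqpqpqp.
Reading y = pq takes N from p5 back to p5, so after x·y·y the machine is still in p5, and z then leads to the accepting state p3. Hence ppqpqpqp ∈ L(N).

ppqpqpqp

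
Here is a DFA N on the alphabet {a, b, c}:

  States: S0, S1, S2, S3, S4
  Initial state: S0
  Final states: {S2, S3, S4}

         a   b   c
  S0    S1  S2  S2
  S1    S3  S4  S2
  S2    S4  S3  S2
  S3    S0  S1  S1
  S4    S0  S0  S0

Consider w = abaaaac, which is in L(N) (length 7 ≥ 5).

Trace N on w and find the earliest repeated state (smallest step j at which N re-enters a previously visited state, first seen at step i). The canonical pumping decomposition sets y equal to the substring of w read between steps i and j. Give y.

aba

Run of N on w = a b a a a a c:
  step 0: S0  (start)
  step 1: S1  (read a: S0→S1)
  step 2: S4  (read b: S1→S4)
  step 3: S0  (read a: S4→S0)   ← first repeat (S0 seen earlier)
  step 4: S1  (read a: S0→S1)
  step 5: S3  (read a: S1→S3)
  step 6: S0  (read a: S3→S0)
  step 7: S2  (read c: S0→S2)

So i = 0, j = 3, giving x = w[0:0] = ε, y = w[0:3] = aba, z = w[3:7] = aaac.
Check: |xy| = 3 ≤ 5 and |y| = 3 ≥ 1. Reading y takes N from S0 back to S0, so every xyⁱz is accepted.
The DFA has 5 states, so the proof of the pumping lemma guarantees a repeated state among the first 5+1 visited; the segment between the two visits is the pumpable y.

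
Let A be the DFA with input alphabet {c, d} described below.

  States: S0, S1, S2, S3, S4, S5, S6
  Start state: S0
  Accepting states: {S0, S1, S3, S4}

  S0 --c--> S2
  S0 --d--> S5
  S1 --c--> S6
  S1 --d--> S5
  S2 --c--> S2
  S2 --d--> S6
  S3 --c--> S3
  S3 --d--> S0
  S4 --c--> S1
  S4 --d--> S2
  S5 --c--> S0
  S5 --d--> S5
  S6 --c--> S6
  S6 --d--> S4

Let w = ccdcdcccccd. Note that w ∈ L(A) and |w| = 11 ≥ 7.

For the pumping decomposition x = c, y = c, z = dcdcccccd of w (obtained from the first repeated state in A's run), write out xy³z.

xy^3z = c·c·c·c·dcdcccccd = ccccdcdcccccd.
Reading y = c takes A from S2 back to S2, so after x·y·y·y the machine is still in S2, and z then leads to the accepting state S4. Hence ccccdcdcccccd ∈ L(A).

ccccdcdcccccd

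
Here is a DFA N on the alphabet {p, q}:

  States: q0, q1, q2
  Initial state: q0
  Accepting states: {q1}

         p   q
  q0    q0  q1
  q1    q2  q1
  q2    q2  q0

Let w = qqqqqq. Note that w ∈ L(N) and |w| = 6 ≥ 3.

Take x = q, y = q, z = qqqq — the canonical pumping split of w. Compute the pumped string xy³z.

xy^3z = q·q·q·q·qqqq = qqqqqqqq.
Reading y = q takes N from q1 back to q1, so after x·y·y·y the machine is still in q1, and z then leads to the accepting state q1. Hence qqqqqqqq ∈ L(N).

qqqqqqqq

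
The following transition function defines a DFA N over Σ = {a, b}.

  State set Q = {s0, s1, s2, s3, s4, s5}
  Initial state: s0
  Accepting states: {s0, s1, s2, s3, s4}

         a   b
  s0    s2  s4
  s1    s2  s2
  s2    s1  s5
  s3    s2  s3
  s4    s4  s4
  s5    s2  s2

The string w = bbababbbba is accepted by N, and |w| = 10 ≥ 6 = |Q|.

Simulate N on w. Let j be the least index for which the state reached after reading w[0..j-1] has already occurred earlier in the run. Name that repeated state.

Run of N on w = b b a b a b b b b a:
  step 0: s0  (start)
  step 1: s4  (read b: s0→s4)
  step 2: s4  (read b: s4→s4)   ← first repeat (s4 seen earlier)
  step 3: s4  (read a: s4→s4)
  step 4: s4  (read b: s4→s4)
  step 5: s4  (read a: s4→s4)
  step 6: s4  (read b: s4→s4)
  step 7: s4  (read b: s4→s4)
  step 8: s4  (read b: s4→s4)
  step 9: s4  (read b: s4→s4)
  step 10: s4  (read a: s4→s4)

The earliest repeat is at step j = 2: N is in s4, which it already visited at step i = 1.
Pumping length from the standard proof: p = 6 (the number of states). The repeated state found above gives |xy| = j ≤ 6 and |y| = j − i ≥ 1.

s4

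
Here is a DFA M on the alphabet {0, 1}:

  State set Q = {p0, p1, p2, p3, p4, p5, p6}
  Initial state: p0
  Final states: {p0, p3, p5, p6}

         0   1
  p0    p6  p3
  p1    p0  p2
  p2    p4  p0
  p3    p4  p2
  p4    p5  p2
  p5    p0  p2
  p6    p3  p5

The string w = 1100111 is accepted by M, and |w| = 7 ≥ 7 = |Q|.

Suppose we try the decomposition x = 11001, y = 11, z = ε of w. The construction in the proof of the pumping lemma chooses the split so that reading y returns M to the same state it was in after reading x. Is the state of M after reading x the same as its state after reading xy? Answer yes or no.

no

Run of M on the first 7 characters of w = 1 1 0 0 1 1 1:
  step 0: p0  (start)
  step 1: p3  (read 1: p0→p3)
  step 2: p2  (read 1: p3→p2)
  step 3: p4  (read 0: p2→p4)
  step 4: p5  (read 0: p4→p5)
  step 5: p2  (read 1: p5→p2)
  step 6: p0  (read 1: p2→p0)
  step 7: p3  (read 1: p0→p3)

After x (step 5): p2. After xy (step 7): p3.
They differ (p2 ≠ p3), so y is not a cycle from the state after x; this split is not the one the pumping-lemma construction produces, and pumping y need not keep the string in L(M).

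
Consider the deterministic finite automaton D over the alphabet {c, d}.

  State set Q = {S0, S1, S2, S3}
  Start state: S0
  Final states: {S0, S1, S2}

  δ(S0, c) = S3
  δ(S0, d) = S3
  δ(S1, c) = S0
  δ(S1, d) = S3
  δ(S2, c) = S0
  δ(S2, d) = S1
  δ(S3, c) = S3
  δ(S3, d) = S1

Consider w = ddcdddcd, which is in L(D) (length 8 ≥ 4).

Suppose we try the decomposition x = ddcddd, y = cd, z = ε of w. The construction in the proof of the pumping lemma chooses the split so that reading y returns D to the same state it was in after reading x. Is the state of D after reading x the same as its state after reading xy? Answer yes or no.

Run of D on the first 8 characters of w = d d c d d d c d:
  step 0: S0  (start)
  step 1: S3  (read d: S0→S3)
  step 2: S1  (read d: S3→S1)
  step 3: S0  (read c: S1→S0)
  step 4: S3  (read d: S0→S3)
  step 5: S1  (read d: S3→S1)
  step 6: S3  (read d: S1→S3)
  step 7: S3  (read c: S3→S3)
  step 8: S1  (read d: S3→S1)

After x (step 6): S3. After xy (step 8): S1.
They differ (S3 ≠ S1), so y is not a cycle from the state after x; this split is not the one the pumping-lemma construction produces, and pumping y need not keep the string in L(D).

no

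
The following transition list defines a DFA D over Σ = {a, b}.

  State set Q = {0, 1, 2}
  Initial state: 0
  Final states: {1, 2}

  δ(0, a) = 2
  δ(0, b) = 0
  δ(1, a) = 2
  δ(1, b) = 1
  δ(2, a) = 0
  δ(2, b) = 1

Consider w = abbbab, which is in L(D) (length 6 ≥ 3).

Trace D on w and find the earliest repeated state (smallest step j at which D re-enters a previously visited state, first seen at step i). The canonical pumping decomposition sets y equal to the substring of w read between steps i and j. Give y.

b

State sequence: 0 -a-> 2 -b-> 1 -b-> 1 -b-> 1 -a-> 2 -b-> 1
First repeat at step 3: 1 was already visited.

So i = 2, j = 3, giving x = w[0:2] = ab, y = w[2:3] = b, z = w[3:6] = bab.
Check: |xy| = 3 ≤ 3 and |y| = 1 ≥ 1. Reading y takes D from 1 back to 1, so every xyⁱz is accepted.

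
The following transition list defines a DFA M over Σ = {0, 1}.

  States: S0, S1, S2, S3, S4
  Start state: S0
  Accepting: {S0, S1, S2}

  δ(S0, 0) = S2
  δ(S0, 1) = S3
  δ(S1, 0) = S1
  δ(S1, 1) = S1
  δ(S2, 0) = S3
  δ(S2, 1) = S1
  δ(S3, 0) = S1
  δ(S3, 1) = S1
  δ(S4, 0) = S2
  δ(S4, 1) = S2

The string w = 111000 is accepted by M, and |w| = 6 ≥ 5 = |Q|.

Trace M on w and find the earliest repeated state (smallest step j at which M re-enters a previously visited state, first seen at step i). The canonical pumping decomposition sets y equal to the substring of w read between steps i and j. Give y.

1

State sequence: S0 -1-> S3 -1-> S1 -1-> S1 -0-> S1 -0-> S1 -0-> S1
First repeat at step 3: S1 was already visited.

So i = 2, j = 3, giving x = w[0:2] = 11, y = w[2:3] = 1, z = w[3:6] = 000.
Check: |xy| = 3 ≤ 5 and |y| = 1 ≥ 1. Reading y takes M from S1 back to S1, so every xyⁱz is accepted.
The DFA has 5 states, so the proof of the pumping lemma guarantees a repeated state among the first 5+1 visited; the segment between the two visits is the pumpable y.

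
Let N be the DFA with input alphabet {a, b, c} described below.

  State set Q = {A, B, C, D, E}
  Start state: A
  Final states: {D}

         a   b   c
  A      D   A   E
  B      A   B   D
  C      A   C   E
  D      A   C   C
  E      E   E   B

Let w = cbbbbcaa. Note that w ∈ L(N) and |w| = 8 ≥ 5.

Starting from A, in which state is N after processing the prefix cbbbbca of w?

A

Run of N on the first 7 characters of w = c b b b b c a:
  step 0: A  (start)
  step 1: E  (read c: A→E)
  step 2: E  (read b: E→E)
  step 3: E  (read b: E→E)
  step 4: E  (read b: E→E)
  step 5: E  (read b: E→E)
  step 6: B  (read c: E→B)
  step 7: A  (read a: B→A)

After reading 7 characters, N is in state A.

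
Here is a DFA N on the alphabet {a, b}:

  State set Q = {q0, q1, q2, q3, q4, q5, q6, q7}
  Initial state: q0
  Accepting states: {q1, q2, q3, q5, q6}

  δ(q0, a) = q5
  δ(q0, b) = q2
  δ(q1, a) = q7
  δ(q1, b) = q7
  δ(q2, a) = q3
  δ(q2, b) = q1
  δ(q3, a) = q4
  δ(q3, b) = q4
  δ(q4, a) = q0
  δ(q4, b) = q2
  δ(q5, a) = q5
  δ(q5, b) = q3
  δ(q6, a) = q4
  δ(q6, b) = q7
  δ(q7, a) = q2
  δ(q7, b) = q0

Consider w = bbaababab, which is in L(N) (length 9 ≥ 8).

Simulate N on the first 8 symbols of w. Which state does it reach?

q5

Run of N on the first 8 characters of w = b b a a b a b a:
  step 0: q0  (start)
  step 1: q2  (read b: q0→q2)
  step 2: q1  (read b: q2→q1)
  step 3: q7  (read a: q1→q7)
  step 4: q2  (read a: q7→q2)
  step 5: q1  (read b: q2→q1)
  step 6: q7  (read a: q1→q7)
  step 7: q0  (read b: q7→q0)
  step 8: q5  (read a: q0→q5)

After reading 8 characters, N is in state q5.
(This kind of state-tracing is the core of the pumping-lemma construction: with 8 states, pigeonhole forces a repeat within the first 8 steps.)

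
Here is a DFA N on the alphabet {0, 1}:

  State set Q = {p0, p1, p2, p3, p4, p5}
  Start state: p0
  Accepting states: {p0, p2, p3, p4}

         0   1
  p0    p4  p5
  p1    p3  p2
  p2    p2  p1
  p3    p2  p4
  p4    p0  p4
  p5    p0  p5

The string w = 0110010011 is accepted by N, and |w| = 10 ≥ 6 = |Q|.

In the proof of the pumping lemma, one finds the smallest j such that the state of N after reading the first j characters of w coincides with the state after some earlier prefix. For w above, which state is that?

Run of N on w = 0 1 1 0 0 1 0 0 1 1:
  step 0: p0  (start)
  step 1: p4  (read 0: p0→p4)
  step 2: p4  (read 1: p4→p4)   ← first repeat (p4 seen earlier)
  step 3: p4  (read 1: p4→p4)
  step 4: p0  (read 0: p4→p0)
  step 5: p4  (read 0: p0→p4)
  step 6: p4  (read 1: p4→p4)
  step 7: p0  (read 0: p4→p0)
  step 8: p4  (read 0: p0→p4)
  step 9: p4  (read 1: p4→p4)
  step 10: p4  (read 1: p4→p4)

The earliest repeat is at step j = 2: N is in p4, which it already visited at step i = 1.
Pumping length from the standard proof: p = 6 (the number of states). The repeated state found above gives |xy| = j ≤ 6 and |y| = j − i ≥ 1.

p4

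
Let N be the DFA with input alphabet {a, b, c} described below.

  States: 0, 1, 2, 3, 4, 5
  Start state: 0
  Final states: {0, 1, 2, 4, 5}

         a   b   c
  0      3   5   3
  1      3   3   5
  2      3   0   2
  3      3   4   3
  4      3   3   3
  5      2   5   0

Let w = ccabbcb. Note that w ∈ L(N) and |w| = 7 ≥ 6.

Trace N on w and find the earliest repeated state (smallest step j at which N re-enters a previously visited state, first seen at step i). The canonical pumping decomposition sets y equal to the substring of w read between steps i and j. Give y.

State sequence: 0 -c-> 3 -c-> 3 -a-> 3 -b-> 4 -b-> 3 -c-> 3 -b-> 4
First repeat at step 2: 3 was already visited.

So i = 1, j = 2, giving x = w[0:1] = c, y = w[1:2] = c, z = w[2:7] = abbcb.
Check: |xy| = 2 ≤ 6 and |y| = 1 ≥ 1. Reading y takes N from 3 back to 3, so every xyⁱz is accepted.
The DFA has 6 states, so the proof of the pumping lemma guarantees a repeated state among the first 6+1 visited; the segment between the two visits is the pumpable y.

c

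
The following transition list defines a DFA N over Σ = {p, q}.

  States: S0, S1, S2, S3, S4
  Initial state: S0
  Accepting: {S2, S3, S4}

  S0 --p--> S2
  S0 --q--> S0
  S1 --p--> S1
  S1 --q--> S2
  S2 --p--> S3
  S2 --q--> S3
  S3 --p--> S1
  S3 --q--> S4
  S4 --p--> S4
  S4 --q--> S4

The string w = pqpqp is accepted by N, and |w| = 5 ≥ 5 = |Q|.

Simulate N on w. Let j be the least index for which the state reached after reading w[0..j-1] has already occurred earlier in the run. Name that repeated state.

Run of N on w = p q p q p:
  step 0: S0  (start)
  step 1: S2  (read p: S0→S2)
  step 2: S3  (read q: S2→S3)
  step 3: S1  (read p: S3→S1)
  step 4: S2  (read q: S1→S2)   ← first repeat (S2 seen earlier)
  step 5: S3  (read p: S2→S3)

The earliest repeat is at step j = 4: N is in S2, which it already visited at step i = 1.
The DFA has 5 states, so the proof of the pumping lemma guarantees a repeated state among the first 5+1 visited; the segment between the two visits is the pumpable y.

S2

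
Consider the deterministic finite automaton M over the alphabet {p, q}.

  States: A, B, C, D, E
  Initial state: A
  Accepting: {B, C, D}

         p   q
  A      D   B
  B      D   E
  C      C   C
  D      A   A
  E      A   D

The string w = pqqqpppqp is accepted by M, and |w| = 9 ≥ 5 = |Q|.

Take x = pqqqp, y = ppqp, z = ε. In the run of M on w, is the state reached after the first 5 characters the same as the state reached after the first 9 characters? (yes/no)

State sequence: A -p-> D -q-> A -q-> B -q-> E -p-> A -p-> D -p-> A -q-> B -p-> D

After x (step 5): A. After xy (step 9): D.
They differ (A ≠ D), so y is not a cycle from the state after x; this split is not the one the pumping-lemma construction produces, and pumping y need not keep the string in L(M).

no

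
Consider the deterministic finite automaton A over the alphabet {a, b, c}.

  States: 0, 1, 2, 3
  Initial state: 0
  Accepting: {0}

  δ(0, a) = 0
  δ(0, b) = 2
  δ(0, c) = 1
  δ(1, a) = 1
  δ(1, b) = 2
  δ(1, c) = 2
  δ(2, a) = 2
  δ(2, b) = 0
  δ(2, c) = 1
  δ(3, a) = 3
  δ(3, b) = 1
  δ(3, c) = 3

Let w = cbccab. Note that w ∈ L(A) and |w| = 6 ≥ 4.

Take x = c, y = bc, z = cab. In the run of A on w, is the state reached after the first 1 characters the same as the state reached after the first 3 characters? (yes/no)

Run of A on the first 3 characters of w = c b c:
  step 0: 0  (start)
  step 1: 1  (read c: 0→1)
  step 2: 2  (read b: 1→2)
  step 3: 1  (read c: 2→1)

After x (step 1): 1. After xy (step 3): 1.
They match, so y = bc drives A around a cycle from 1 back to itself; pumping y any number of times keeps A in 1 before reading z, and xyⁱz ∈ L(A) for every i ≥ 0.

yes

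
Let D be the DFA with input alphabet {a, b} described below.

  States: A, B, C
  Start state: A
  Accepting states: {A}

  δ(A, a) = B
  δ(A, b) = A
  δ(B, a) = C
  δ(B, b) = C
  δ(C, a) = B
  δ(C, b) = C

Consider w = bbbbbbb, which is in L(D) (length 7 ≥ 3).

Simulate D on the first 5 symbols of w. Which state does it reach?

A

State sequence: A -b-> A -b-> A -b-> A -b-> A -b-> A

After reading 5 characters, D is in state A.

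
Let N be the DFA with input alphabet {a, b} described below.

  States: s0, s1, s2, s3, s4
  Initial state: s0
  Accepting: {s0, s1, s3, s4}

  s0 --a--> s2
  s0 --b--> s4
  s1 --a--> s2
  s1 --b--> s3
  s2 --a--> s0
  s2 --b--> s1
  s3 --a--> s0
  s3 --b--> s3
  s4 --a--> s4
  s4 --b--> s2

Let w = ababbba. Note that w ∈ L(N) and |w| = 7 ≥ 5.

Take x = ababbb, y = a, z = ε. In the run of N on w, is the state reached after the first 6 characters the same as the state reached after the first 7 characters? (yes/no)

State sequence: s0 -a-> s2 -b-> s1 -a-> s2 -b-> s1 -b-> s3 -b-> s3 -a-> s0

After x (step 6): s3. After xy (step 7): s0.
They differ (s3 ≠ s0), so y is not a cycle from the state after x; this split is not the one the pumping-lemma construction produces, and pumping y need not keep the string in L(N).

no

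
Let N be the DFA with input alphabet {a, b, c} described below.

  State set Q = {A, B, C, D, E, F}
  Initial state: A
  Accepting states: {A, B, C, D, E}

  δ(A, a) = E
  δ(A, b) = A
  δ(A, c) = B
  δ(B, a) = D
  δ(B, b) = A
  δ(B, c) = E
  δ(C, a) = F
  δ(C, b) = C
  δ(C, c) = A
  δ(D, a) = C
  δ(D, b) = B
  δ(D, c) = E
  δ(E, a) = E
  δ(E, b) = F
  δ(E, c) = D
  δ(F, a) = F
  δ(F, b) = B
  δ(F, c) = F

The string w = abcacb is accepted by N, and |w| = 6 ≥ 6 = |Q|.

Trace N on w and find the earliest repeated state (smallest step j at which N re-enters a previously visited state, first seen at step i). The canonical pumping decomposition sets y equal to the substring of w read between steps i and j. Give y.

State sequence: A -a-> E -b-> F -c-> F -a-> F -c-> F -b-> B
First repeat at step 3: F was already visited.

So i = 2, j = 3, giving x = w[0:2] = ab, y = w[2:3] = c, z = w[3:6] = acb.
Check: |xy| = 3 ≤ 6 and |y| = 1 ≥ 1. Reading y takes N from F back to F, so every xyⁱz is accepted.
Pumping length from the standard proof: p = 6 (the number of states). The repeated state found above gives |xy| = j ≤ 6 and |y| = j − i ≥ 1.

c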